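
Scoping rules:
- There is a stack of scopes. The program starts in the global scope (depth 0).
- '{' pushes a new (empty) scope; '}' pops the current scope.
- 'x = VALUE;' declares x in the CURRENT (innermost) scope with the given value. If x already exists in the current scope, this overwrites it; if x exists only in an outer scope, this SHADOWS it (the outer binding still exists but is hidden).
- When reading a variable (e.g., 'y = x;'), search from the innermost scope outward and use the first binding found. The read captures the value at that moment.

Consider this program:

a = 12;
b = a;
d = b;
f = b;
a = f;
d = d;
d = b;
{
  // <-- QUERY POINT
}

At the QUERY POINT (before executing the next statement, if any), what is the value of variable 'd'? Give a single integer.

Answer: 12

Derivation:
Step 1: declare a=12 at depth 0
Step 2: declare b=(read a)=12 at depth 0
Step 3: declare d=(read b)=12 at depth 0
Step 4: declare f=(read b)=12 at depth 0
Step 5: declare a=(read f)=12 at depth 0
Step 6: declare d=(read d)=12 at depth 0
Step 7: declare d=(read b)=12 at depth 0
Step 8: enter scope (depth=1)
Visible at query point: a=12 b=12 d=12 f=12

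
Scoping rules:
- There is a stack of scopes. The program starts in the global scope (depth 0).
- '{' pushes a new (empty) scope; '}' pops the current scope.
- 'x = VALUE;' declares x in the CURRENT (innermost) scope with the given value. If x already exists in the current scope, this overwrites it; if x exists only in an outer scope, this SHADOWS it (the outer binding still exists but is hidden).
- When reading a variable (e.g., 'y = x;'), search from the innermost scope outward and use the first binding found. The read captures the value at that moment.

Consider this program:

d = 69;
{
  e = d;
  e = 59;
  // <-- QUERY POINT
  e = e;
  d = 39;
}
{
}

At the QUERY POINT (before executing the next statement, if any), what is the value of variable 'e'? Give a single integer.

Answer: 59

Derivation:
Step 1: declare d=69 at depth 0
Step 2: enter scope (depth=1)
Step 3: declare e=(read d)=69 at depth 1
Step 4: declare e=59 at depth 1
Visible at query point: d=69 e=59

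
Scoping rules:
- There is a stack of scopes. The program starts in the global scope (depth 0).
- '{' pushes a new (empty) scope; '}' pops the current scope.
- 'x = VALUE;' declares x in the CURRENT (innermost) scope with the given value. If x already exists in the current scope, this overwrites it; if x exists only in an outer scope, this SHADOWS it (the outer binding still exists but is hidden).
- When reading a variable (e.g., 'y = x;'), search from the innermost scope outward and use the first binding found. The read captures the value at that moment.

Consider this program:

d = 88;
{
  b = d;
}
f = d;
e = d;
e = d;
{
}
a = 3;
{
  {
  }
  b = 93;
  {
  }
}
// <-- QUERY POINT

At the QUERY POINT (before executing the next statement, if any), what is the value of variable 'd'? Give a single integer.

Answer: 88

Derivation:
Step 1: declare d=88 at depth 0
Step 2: enter scope (depth=1)
Step 3: declare b=(read d)=88 at depth 1
Step 4: exit scope (depth=0)
Step 5: declare f=(read d)=88 at depth 0
Step 6: declare e=(read d)=88 at depth 0
Step 7: declare e=(read d)=88 at depth 0
Step 8: enter scope (depth=1)
Step 9: exit scope (depth=0)
Step 10: declare a=3 at depth 0
Step 11: enter scope (depth=1)
Step 12: enter scope (depth=2)
Step 13: exit scope (depth=1)
Step 14: declare b=93 at depth 1
Step 15: enter scope (depth=2)
Step 16: exit scope (depth=1)
Step 17: exit scope (depth=0)
Visible at query point: a=3 d=88 e=88 f=88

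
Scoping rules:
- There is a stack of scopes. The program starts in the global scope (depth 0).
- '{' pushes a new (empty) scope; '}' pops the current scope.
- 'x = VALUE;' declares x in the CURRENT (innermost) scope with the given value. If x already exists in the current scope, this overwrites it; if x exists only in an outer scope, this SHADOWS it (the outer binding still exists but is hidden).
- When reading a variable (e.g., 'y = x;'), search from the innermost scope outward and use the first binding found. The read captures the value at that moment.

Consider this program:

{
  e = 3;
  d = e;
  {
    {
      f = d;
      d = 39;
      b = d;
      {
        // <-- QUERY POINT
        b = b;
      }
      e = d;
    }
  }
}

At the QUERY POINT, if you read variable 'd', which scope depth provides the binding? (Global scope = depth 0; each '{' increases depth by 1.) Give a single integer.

Step 1: enter scope (depth=1)
Step 2: declare e=3 at depth 1
Step 3: declare d=(read e)=3 at depth 1
Step 4: enter scope (depth=2)
Step 5: enter scope (depth=3)
Step 6: declare f=(read d)=3 at depth 3
Step 7: declare d=39 at depth 3
Step 8: declare b=(read d)=39 at depth 3
Step 9: enter scope (depth=4)
Visible at query point: b=39 d=39 e=3 f=3

Answer: 3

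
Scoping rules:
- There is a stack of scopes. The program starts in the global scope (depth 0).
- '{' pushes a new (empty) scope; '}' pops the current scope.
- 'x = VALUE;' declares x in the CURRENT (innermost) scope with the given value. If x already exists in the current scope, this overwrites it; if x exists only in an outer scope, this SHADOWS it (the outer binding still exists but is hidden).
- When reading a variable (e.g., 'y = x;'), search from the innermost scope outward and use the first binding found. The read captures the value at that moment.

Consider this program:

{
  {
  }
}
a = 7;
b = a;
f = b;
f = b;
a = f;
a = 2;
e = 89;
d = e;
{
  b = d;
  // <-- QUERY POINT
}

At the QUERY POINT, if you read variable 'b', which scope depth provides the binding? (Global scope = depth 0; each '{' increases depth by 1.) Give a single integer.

Answer: 1

Derivation:
Step 1: enter scope (depth=1)
Step 2: enter scope (depth=2)
Step 3: exit scope (depth=1)
Step 4: exit scope (depth=0)
Step 5: declare a=7 at depth 0
Step 6: declare b=(read a)=7 at depth 0
Step 7: declare f=(read b)=7 at depth 0
Step 8: declare f=(read b)=7 at depth 0
Step 9: declare a=(read f)=7 at depth 0
Step 10: declare a=2 at depth 0
Step 11: declare e=89 at depth 0
Step 12: declare d=(read e)=89 at depth 0
Step 13: enter scope (depth=1)
Step 14: declare b=(read d)=89 at depth 1
Visible at query point: a=2 b=89 d=89 e=89 f=7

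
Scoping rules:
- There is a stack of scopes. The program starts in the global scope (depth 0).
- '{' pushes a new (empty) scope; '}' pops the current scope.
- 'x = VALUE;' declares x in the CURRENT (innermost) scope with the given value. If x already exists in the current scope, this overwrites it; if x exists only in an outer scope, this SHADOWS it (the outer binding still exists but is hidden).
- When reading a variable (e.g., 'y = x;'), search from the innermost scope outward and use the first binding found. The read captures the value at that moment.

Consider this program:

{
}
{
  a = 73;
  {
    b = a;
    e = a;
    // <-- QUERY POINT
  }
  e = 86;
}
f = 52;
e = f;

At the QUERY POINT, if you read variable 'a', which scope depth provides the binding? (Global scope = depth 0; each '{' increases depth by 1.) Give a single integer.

Answer: 1

Derivation:
Step 1: enter scope (depth=1)
Step 2: exit scope (depth=0)
Step 3: enter scope (depth=1)
Step 4: declare a=73 at depth 1
Step 5: enter scope (depth=2)
Step 6: declare b=(read a)=73 at depth 2
Step 7: declare e=(read a)=73 at depth 2
Visible at query point: a=73 b=73 e=73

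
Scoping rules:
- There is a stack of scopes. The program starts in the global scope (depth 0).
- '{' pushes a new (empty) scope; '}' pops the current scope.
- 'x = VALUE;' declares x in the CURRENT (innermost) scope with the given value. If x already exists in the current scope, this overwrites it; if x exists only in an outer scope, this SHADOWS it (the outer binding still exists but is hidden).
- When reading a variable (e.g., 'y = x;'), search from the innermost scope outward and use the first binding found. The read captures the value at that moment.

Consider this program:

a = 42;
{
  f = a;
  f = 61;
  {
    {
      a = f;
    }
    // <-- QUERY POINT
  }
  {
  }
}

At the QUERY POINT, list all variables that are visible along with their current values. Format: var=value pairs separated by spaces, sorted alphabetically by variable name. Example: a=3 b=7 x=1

Answer: a=42 f=61

Derivation:
Step 1: declare a=42 at depth 0
Step 2: enter scope (depth=1)
Step 3: declare f=(read a)=42 at depth 1
Step 4: declare f=61 at depth 1
Step 5: enter scope (depth=2)
Step 6: enter scope (depth=3)
Step 7: declare a=(read f)=61 at depth 3
Step 8: exit scope (depth=2)
Visible at query point: a=42 f=61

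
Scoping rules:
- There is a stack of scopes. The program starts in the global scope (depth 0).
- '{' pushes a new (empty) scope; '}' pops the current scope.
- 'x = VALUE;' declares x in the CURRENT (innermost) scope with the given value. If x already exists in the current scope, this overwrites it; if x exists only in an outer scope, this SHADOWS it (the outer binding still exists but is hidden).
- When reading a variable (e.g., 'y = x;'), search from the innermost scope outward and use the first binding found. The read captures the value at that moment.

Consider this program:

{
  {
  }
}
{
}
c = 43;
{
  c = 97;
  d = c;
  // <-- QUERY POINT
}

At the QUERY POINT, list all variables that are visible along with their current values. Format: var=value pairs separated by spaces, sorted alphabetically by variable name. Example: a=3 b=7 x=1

Answer: c=97 d=97

Derivation:
Step 1: enter scope (depth=1)
Step 2: enter scope (depth=2)
Step 3: exit scope (depth=1)
Step 4: exit scope (depth=0)
Step 5: enter scope (depth=1)
Step 6: exit scope (depth=0)
Step 7: declare c=43 at depth 0
Step 8: enter scope (depth=1)
Step 9: declare c=97 at depth 1
Step 10: declare d=(read c)=97 at depth 1
Visible at query point: c=97 d=97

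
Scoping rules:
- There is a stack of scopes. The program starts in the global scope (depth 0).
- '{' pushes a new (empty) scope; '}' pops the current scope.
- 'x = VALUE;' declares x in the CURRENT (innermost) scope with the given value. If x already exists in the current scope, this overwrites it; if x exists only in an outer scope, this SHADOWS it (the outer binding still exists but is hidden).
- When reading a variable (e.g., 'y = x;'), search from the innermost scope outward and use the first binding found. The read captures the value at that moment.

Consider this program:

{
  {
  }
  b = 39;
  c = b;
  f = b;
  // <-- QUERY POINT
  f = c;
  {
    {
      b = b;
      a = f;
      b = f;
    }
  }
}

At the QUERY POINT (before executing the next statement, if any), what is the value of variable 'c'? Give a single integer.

Step 1: enter scope (depth=1)
Step 2: enter scope (depth=2)
Step 3: exit scope (depth=1)
Step 4: declare b=39 at depth 1
Step 5: declare c=(read b)=39 at depth 1
Step 6: declare f=(read b)=39 at depth 1
Visible at query point: b=39 c=39 f=39

Answer: 39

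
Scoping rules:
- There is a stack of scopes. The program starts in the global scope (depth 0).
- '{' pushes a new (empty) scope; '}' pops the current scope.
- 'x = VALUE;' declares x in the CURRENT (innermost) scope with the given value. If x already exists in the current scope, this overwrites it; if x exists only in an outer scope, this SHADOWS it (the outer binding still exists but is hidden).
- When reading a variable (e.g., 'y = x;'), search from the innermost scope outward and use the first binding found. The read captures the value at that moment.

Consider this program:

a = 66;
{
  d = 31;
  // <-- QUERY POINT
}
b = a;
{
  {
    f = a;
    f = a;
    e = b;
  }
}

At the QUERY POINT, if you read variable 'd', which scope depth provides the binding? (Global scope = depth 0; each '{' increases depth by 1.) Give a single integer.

Answer: 1

Derivation:
Step 1: declare a=66 at depth 0
Step 2: enter scope (depth=1)
Step 3: declare d=31 at depth 1
Visible at query point: a=66 d=31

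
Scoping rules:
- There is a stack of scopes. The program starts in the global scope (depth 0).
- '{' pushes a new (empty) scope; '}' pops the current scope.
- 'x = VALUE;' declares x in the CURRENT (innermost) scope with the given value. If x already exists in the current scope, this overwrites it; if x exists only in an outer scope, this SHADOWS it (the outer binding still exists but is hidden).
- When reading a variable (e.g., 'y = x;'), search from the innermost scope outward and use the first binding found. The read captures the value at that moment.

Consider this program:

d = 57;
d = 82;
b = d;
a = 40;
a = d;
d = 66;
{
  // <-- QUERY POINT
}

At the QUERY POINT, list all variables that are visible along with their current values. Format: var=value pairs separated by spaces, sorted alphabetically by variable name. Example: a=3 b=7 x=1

Step 1: declare d=57 at depth 0
Step 2: declare d=82 at depth 0
Step 3: declare b=(read d)=82 at depth 0
Step 4: declare a=40 at depth 0
Step 5: declare a=(read d)=82 at depth 0
Step 6: declare d=66 at depth 0
Step 7: enter scope (depth=1)
Visible at query point: a=82 b=82 d=66

Answer: a=82 b=82 d=66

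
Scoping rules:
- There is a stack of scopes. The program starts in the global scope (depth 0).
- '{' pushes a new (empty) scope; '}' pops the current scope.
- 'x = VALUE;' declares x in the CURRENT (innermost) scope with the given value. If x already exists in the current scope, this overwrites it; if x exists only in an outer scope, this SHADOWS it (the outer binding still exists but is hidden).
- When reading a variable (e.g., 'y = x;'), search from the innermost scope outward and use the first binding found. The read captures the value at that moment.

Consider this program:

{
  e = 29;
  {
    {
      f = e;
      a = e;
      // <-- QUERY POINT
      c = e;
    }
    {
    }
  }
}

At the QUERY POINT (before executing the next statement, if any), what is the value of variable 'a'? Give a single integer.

Answer: 29

Derivation:
Step 1: enter scope (depth=1)
Step 2: declare e=29 at depth 1
Step 3: enter scope (depth=2)
Step 4: enter scope (depth=3)
Step 5: declare f=(read e)=29 at depth 3
Step 6: declare a=(read e)=29 at depth 3
Visible at query point: a=29 e=29 f=29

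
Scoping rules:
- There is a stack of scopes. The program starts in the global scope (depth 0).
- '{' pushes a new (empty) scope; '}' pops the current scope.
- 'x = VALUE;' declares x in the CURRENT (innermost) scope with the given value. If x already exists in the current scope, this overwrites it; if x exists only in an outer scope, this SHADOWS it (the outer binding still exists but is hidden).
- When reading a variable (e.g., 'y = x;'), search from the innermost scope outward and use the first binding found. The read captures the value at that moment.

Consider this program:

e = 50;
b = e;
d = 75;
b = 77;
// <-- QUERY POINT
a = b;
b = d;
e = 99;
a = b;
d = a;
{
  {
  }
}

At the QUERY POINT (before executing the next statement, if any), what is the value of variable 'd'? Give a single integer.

Step 1: declare e=50 at depth 0
Step 2: declare b=(read e)=50 at depth 0
Step 3: declare d=75 at depth 0
Step 4: declare b=77 at depth 0
Visible at query point: b=77 d=75 e=50

Answer: 75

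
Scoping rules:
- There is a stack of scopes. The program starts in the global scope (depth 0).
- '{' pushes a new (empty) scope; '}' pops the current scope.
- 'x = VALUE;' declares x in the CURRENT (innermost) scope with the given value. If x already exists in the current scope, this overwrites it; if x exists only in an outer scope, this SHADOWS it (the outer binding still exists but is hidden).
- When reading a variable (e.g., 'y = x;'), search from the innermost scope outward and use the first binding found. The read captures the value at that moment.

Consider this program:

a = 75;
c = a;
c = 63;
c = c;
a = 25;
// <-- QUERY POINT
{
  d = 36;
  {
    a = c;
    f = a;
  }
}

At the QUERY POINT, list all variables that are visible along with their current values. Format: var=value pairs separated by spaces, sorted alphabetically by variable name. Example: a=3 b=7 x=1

Answer: a=25 c=63

Derivation:
Step 1: declare a=75 at depth 0
Step 2: declare c=(read a)=75 at depth 0
Step 3: declare c=63 at depth 0
Step 4: declare c=(read c)=63 at depth 0
Step 5: declare a=25 at depth 0
Visible at query point: a=25 c=63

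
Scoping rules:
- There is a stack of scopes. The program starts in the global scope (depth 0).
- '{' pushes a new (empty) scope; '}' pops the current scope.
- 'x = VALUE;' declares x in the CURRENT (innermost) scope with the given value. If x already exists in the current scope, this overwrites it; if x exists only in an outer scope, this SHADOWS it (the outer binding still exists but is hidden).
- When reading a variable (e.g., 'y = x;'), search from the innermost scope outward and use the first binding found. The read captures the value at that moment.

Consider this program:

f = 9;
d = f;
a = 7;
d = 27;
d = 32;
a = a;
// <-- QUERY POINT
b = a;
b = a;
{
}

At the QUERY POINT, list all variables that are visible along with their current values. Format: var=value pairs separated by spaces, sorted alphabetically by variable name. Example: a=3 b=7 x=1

Step 1: declare f=9 at depth 0
Step 2: declare d=(read f)=9 at depth 0
Step 3: declare a=7 at depth 0
Step 4: declare d=27 at depth 0
Step 5: declare d=32 at depth 0
Step 6: declare a=(read a)=7 at depth 0
Visible at query point: a=7 d=32 f=9

Answer: a=7 d=32 f=9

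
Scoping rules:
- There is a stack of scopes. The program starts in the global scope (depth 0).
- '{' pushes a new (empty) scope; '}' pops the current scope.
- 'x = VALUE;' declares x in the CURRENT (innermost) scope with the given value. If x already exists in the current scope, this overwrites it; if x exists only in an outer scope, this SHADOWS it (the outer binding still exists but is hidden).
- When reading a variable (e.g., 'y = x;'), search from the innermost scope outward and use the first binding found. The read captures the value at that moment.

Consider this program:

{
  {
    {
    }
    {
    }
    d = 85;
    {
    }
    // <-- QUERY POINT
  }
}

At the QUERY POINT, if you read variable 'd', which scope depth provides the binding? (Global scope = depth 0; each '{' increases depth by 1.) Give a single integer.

Step 1: enter scope (depth=1)
Step 2: enter scope (depth=2)
Step 3: enter scope (depth=3)
Step 4: exit scope (depth=2)
Step 5: enter scope (depth=3)
Step 6: exit scope (depth=2)
Step 7: declare d=85 at depth 2
Step 8: enter scope (depth=3)
Step 9: exit scope (depth=2)
Visible at query point: d=85

Answer: 2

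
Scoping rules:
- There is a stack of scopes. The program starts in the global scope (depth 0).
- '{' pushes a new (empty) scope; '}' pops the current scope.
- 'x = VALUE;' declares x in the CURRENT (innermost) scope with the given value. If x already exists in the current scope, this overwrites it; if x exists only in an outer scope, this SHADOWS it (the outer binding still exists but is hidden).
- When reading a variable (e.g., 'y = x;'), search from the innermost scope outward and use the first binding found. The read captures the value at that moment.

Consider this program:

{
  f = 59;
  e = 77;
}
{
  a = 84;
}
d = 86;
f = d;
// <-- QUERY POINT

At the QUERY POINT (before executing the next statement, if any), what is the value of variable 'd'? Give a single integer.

Answer: 86

Derivation:
Step 1: enter scope (depth=1)
Step 2: declare f=59 at depth 1
Step 3: declare e=77 at depth 1
Step 4: exit scope (depth=0)
Step 5: enter scope (depth=1)
Step 6: declare a=84 at depth 1
Step 7: exit scope (depth=0)
Step 8: declare d=86 at depth 0
Step 9: declare f=(read d)=86 at depth 0
Visible at query point: d=86 f=86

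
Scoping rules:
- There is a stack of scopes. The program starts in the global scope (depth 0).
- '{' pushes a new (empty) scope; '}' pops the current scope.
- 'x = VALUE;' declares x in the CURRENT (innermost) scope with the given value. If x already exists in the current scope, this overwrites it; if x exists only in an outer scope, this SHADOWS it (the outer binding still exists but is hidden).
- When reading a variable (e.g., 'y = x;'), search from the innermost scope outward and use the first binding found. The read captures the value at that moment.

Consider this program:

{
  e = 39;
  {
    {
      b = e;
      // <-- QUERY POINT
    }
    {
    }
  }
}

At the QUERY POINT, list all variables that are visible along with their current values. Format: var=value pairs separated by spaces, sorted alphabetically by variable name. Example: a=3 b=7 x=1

Answer: b=39 e=39

Derivation:
Step 1: enter scope (depth=1)
Step 2: declare e=39 at depth 1
Step 3: enter scope (depth=2)
Step 4: enter scope (depth=3)
Step 5: declare b=(read e)=39 at depth 3
Visible at query point: b=39 e=39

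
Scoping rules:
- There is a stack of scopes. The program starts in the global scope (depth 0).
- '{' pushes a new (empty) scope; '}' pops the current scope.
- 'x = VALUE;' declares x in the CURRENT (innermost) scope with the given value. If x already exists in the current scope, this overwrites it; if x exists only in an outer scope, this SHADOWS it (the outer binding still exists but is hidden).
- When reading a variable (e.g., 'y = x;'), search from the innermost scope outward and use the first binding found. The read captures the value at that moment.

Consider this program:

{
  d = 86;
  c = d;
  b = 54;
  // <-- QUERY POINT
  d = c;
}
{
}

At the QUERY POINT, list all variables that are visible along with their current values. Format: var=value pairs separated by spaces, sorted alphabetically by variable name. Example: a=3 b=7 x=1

Step 1: enter scope (depth=1)
Step 2: declare d=86 at depth 1
Step 3: declare c=(read d)=86 at depth 1
Step 4: declare b=54 at depth 1
Visible at query point: b=54 c=86 d=86

Answer: b=54 c=86 d=86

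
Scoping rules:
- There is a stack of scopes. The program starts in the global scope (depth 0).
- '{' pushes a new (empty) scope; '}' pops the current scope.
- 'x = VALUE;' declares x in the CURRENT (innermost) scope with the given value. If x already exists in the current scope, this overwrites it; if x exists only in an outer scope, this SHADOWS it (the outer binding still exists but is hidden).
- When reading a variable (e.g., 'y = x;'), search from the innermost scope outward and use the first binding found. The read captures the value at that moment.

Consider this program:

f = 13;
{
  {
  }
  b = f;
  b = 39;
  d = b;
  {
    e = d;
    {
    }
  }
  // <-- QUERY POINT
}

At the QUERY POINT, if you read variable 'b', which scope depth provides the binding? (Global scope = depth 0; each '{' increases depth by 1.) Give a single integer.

Step 1: declare f=13 at depth 0
Step 2: enter scope (depth=1)
Step 3: enter scope (depth=2)
Step 4: exit scope (depth=1)
Step 5: declare b=(read f)=13 at depth 1
Step 6: declare b=39 at depth 1
Step 7: declare d=(read b)=39 at depth 1
Step 8: enter scope (depth=2)
Step 9: declare e=(read d)=39 at depth 2
Step 10: enter scope (depth=3)
Step 11: exit scope (depth=2)
Step 12: exit scope (depth=1)
Visible at query point: b=39 d=39 f=13

Answer: 1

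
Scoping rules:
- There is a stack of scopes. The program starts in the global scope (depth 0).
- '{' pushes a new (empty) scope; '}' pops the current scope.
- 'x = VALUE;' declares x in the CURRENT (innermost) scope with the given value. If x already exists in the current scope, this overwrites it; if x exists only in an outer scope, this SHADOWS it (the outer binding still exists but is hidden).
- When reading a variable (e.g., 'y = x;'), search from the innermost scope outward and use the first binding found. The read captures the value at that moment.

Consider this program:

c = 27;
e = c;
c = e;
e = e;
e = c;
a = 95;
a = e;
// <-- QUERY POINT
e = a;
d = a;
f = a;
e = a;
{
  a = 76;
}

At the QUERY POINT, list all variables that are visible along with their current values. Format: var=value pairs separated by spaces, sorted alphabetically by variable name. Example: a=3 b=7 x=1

Step 1: declare c=27 at depth 0
Step 2: declare e=(read c)=27 at depth 0
Step 3: declare c=(read e)=27 at depth 0
Step 4: declare e=(read e)=27 at depth 0
Step 5: declare e=(read c)=27 at depth 0
Step 6: declare a=95 at depth 0
Step 7: declare a=(read e)=27 at depth 0
Visible at query point: a=27 c=27 e=27

Answer: a=27 c=27 e=27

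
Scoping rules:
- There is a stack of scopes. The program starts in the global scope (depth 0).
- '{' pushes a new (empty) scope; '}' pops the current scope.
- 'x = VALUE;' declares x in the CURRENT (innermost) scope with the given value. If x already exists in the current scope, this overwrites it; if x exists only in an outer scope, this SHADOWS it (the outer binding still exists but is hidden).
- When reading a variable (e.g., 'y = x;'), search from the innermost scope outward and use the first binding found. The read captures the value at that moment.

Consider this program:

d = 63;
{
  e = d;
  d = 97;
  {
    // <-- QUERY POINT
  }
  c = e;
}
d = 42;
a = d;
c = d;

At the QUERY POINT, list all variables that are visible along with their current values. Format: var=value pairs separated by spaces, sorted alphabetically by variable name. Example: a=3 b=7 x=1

Answer: d=97 e=63

Derivation:
Step 1: declare d=63 at depth 0
Step 2: enter scope (depth=1)
Step 3: declare e=(read d)=63 at depth 1
Step 4: declare d=97 at depth 1
Step 5: enter scope (depth=2)
Visible at query point: d=97 e=63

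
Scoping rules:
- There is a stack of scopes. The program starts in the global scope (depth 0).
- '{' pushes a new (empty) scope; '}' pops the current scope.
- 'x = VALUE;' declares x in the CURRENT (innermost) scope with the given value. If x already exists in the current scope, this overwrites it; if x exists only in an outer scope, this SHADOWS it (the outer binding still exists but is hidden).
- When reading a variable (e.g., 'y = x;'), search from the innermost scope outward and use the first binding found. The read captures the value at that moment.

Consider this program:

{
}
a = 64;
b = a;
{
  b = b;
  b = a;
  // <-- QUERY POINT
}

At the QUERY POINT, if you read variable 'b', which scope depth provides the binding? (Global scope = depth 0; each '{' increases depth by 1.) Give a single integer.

Step 1: enter scope (depth=1)
Step 2: exit scope (depth=0)
Step 3: declare a=64 at depth 0
Step 4: declare b=(read a)=64 at depth 0
Step 5: enter scope (depth=1)
Step 6: declare b=(read b)=64 at depth 1
Step 7: declare b=(read a)=64 at depth 1
Visible at query point: a=64 b=64

Answer: 1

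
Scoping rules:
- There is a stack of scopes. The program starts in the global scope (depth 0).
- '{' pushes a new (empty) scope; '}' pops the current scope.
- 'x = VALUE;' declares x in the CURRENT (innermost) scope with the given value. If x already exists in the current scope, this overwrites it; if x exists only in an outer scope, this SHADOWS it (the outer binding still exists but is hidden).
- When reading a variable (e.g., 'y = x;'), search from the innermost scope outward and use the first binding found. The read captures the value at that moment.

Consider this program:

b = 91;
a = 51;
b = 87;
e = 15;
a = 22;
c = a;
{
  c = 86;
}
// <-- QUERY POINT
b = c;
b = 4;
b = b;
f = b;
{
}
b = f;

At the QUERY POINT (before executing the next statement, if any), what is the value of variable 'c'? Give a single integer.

Answer: 22

Derivation:
Step 1: declare b=91 at depth 0
Step 2: declare a=51 at depth 0
Step 3: declare b=87 at depth 0
Step 4: declare e=15 at depth 0
Step 5: declare a=22 at depth 0
Step 6: declare c=(read a)=22 at depth 0
Step 7: enter scope (depth=1)
Step 8: declare c=86 at depth 1
Step 9: exit scope (depth=0)
Visible at query point: a=22 b=87 c=22 e=15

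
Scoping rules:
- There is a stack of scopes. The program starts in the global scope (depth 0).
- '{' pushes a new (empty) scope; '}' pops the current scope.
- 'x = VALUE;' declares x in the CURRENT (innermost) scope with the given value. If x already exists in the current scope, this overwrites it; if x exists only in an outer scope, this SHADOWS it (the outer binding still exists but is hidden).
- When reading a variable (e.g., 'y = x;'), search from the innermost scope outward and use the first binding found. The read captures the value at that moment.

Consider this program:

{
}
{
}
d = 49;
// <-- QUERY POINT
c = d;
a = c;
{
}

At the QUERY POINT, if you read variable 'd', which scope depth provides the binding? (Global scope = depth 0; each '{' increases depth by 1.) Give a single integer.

Step 1: enter scope (depth=1)
Step 2: exit scope (depth=0)
Step 3: enter scope (depth=1)
Step 4: exit scope (depth=0)
Step 5: declare d=49 at depth 0
Visible at query point: d=49

Answer: 0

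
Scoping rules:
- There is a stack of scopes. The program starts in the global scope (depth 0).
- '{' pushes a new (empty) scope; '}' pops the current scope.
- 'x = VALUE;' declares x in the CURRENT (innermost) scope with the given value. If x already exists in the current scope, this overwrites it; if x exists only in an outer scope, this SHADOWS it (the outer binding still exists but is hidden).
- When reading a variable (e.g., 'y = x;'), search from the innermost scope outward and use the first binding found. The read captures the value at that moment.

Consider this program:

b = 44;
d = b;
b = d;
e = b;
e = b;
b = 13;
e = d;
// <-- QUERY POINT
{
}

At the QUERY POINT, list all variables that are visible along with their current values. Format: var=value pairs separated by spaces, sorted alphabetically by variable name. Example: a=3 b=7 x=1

Answer: b=13 d=44 e=44

Derivation:
Step 1: declare b=44 at depth 0
Step 2: declare d=(read b)=44 at depth 0
Step 3: declare b=(read d)=44 at depth 0
Step 4: declare e=(read b)=44 at depth 0
Step 5: declare e=(read b)=44 at depth 0
Step 6: declare b=13 at depth 0
Step 7: declare e=(read d)=44 at depth 0
Visible at query point: b=13 d=44 e=44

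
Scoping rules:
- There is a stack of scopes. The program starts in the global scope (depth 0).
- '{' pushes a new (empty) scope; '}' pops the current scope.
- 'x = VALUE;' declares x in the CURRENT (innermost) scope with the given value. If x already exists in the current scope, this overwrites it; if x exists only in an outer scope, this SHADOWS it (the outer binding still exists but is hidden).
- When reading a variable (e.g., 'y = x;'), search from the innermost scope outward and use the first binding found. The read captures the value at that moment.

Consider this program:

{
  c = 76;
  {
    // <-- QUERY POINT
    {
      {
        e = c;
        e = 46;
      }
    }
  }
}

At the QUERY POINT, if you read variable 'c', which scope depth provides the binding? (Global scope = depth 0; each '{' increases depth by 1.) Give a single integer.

Answer: 1

Derivation:
Step 1: enter scope (depth=1)
Step 2: declare c=76 at depth 1
Step 3: enter scope (depth=2)
Visible at query point: c=76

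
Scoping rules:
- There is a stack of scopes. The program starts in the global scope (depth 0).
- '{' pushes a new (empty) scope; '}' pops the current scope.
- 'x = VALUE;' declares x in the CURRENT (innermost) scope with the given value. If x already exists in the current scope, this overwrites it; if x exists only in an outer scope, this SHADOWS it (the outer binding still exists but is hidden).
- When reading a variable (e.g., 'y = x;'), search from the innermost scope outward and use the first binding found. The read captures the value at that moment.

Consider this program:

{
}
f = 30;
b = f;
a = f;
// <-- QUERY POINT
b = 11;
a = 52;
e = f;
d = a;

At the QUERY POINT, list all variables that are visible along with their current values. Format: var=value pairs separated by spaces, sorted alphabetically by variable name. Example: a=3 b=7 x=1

Step 1: enter scope (depth=1)
Step 2: exit scope (depth=0)
Step 3: declare f=30 at depth 0
Step 4: declare b=(read f)=30 at depth 0
Step 5: declare a=(read f)=30 at depth 0
Visible at query point: a=30 b=30 f=30

Answer: a=30 b=30 f=30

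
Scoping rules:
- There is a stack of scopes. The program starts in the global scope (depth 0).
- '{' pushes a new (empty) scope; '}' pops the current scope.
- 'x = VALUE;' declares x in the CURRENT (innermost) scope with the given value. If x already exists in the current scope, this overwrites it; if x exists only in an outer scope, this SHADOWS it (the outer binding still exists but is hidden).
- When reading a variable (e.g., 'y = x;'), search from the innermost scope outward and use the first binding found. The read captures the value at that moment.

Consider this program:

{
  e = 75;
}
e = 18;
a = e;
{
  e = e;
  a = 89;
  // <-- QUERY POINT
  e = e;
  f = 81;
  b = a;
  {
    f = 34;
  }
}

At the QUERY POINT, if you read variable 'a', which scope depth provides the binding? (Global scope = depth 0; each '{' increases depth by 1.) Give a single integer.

Answer: 1

Derivation:
Step 1: enter scope (depth=1)
Step 2: declare e=75 at depth 1
Step 3: exit scope (depth=0)
Step 4: declare e=18 at depth 0
Step 5: declare a=(read e)=18 at depth 0
Step 6: enter scope (depth=1)
Step 7: declare e=(read e)=18 at depth 1
Step 8: declare a=89 at depth 1
Visible at query point: a=89 e=18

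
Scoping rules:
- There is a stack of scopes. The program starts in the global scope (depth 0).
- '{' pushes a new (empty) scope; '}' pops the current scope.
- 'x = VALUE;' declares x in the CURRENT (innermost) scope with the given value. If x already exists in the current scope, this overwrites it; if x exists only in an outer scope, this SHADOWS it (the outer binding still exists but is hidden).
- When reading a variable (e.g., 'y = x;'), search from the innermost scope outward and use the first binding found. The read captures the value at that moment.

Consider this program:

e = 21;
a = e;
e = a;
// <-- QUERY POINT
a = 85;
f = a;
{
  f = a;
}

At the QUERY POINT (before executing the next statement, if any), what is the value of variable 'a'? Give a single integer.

Answer: 21

Derivation:
Step 1: declare e=21 at depth 0
Step 2: declare a=(read e)=21 at depth 0
Step 3: declare e=(read a)=21 at depth 0
Visible at query point: a=21 e=21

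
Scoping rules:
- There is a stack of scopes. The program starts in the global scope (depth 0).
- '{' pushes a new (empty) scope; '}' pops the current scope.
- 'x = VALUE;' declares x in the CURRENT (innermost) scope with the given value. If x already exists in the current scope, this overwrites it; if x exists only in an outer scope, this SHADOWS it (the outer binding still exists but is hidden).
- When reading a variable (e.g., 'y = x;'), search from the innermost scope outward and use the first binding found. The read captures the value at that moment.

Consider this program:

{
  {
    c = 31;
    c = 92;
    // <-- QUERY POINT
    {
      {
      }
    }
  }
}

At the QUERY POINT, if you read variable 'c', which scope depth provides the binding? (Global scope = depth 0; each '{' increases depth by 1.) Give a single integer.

Step 1: enter scope (depth=1)
Step 2: enter scope (depth=2)
Step 3: declare c=31 at depth 2
Step 4: declare c=92 at depth 2
Visible at query point: c=92

Answer: 2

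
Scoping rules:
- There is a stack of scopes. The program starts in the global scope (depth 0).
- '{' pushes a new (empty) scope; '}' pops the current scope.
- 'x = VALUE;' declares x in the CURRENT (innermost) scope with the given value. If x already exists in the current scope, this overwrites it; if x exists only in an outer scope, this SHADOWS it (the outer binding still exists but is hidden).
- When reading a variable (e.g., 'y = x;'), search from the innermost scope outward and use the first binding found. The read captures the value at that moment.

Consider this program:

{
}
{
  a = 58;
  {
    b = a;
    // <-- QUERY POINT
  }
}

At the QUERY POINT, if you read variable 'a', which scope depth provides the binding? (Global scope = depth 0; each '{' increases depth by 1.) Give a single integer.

Answer: 1

Derivation:
Step 1: enter scope (depth=1)
Step 2: exit scope (depth=0)
Step 3: enter scope (depth=1)
Step 4: declare a=58 at depth 1
Step 5: enter scope (depth=2)
Step 6: declare b=(read a)=58 at depth 2
Visible at query point: a=58 b=58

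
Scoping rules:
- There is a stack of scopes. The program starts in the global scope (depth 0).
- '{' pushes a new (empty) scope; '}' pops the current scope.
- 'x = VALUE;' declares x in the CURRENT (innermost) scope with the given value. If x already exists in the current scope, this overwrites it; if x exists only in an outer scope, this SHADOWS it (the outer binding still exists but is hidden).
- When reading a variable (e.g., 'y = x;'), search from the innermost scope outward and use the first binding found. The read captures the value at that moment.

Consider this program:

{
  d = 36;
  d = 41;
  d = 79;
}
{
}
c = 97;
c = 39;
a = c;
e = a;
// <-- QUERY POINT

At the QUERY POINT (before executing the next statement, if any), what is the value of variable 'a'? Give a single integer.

Answer: 39

Derivation:
Step 1: enter scope (depth=1)
Step 2: declare d=36 at depth 1
Step 3: declare d=41 at depth 1
Step 4: declare d=79 at depth 1
Step 5: exit scope (depth=0)
Step 6: enter scope (depth=1)
Step 7: exit scope (depth=0)
Step 8: declare c=97 at depth 0
Step 9: declare c=39 at depth 0
Step 10: declare a=(read c)=39 at depth 0
Step 11: declare e=(read a)=39 at depth 0
Visible at query point: a=39 c=39 e=39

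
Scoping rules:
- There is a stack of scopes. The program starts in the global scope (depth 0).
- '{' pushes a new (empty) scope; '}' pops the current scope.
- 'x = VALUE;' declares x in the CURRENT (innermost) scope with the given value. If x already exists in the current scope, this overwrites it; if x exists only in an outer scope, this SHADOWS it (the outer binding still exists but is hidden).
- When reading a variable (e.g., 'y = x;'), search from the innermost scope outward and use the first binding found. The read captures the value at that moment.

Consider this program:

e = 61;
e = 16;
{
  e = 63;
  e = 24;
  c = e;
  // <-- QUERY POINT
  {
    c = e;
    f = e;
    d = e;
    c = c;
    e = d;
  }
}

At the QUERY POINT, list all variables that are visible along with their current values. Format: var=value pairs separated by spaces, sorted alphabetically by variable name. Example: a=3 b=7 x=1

Step 1: declare e=61 at depth 0
Step 2: declare e=16 at depth 0
Step 3: enter scope (depth=1)
Step 4: declare e=63 at depth 1
Step 5: declare e=24 at depth 1
Step 6: declare c=(read e)=24 at depth 1
Visible at query point: c=24 e=24

Answer: c=24 e=24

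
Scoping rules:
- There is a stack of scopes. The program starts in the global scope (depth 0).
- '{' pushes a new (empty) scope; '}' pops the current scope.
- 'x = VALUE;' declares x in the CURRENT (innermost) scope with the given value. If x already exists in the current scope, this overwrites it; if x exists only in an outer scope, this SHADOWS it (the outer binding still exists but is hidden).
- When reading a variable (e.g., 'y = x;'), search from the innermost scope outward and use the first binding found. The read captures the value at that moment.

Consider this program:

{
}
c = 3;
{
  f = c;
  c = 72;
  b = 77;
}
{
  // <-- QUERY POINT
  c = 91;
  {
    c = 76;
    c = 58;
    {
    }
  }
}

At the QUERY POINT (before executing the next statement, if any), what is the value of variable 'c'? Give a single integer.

Answer: 3

Derivation:
Step 1: enter scope (depth=1)
Step 2: exit scope (depth=0)
Step 3: declare c=3 at depth 0
Step 4: enter scope (depth=1)
Step 5: declare f=(read c)=3 at depth 1
Step 6: declare c=72 at depth 1
Step 7: declare b=77 at depth 1
Step 8: exit scope (depth=0)
Step 9: enter scope (depth=1)
Visible at query point: c=3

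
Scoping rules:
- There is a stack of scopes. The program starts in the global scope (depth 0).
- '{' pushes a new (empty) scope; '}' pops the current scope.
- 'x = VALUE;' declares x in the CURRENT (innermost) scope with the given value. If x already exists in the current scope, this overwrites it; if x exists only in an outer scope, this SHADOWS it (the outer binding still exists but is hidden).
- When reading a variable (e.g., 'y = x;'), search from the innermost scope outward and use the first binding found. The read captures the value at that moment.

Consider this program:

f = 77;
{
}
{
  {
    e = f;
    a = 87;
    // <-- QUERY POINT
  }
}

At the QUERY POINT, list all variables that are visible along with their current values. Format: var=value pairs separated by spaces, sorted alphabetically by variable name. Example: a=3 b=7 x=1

Step 1: declare f=77 at depth 0
Step 2: enter scope (depth=1)
Step 3: exit scope (depth=0)
Step 4: enter scope (depth=1)
Step 5: enter scope (depth=2)
Step 6: declare e=(read f)=77 at depth 2
Step 7: declare a=87 at depth 2
Visible at query point: a=87 e=77 f=77

Answer: a=87 e=77 f=77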